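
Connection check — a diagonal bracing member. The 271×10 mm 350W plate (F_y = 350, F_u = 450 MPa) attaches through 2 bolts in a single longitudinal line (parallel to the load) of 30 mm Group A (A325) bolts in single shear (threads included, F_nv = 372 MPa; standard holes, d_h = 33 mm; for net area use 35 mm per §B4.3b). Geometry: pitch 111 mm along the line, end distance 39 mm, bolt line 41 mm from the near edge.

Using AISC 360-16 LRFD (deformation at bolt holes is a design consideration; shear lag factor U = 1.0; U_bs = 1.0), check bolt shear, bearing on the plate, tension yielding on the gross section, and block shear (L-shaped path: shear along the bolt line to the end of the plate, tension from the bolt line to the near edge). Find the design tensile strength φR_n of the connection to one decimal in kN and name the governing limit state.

Bolt shear: A_b = π(30)²/4 = 706.86 mm². φR_n = 0.75 × 372 × 706.86 × 2 × 1 = 394.4 kN.
Bearing (10 mm plate, F_u = 450 MPa): end bolts L_c = 39 − 33/2 = 22.5, R_n = min(1.2×22.5×10×450, 2.4×30×10×450) = 121.5 kN/bolt; interior L_c = 111 − 33 = 78, R_n = 324 kN/bolt. φR_n = 0.75 × (1×121.5 + 1×324) = 334.1 kN.
Tension yield (gross): A_g = 271×10 = 2710 mm². φR_n = 0.90 × 350 × 2710 = 853.7 kN.
Block shear: shear path 1×[39+1×111] = 1×150 mm, A_gv = 1500, A_nv = 1×(150 − 1.5×35)×10 = 975 mm²; tension to near edge: (41 − 0.5×35)×10 = 235 mm². R_n = min(0.6×450×975, 0.6×350×1500) + 1.0×450×235 = min(263.25, 315) + 105.75 = 369 kN. φR_n = 0.75 × 369 = 276.8 kN.
Governing: min(394.4, 334.1, 853.7, 276.8) = 276.8 kN → block shear.

276.8 kN (block shear governs)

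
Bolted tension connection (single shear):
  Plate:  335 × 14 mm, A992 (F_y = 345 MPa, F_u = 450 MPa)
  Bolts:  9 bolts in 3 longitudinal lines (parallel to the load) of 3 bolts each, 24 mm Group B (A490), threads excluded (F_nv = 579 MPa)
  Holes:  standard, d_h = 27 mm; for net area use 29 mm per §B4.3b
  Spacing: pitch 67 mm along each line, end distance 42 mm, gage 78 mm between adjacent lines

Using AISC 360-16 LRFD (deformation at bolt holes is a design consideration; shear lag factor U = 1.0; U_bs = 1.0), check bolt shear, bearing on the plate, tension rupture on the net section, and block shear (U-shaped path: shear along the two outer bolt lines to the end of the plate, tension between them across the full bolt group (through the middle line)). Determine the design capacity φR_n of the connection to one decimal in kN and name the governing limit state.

1049.9 kN (block shear governs)

Bolt shear: A_b = π(24)²/4 = 452.39 mm². φR_n = 0.75 × 579 × 452.39 × 9 × 1 = 1768.1 kN.
Bearing (14 mm plate, F_u = 450 MPa): end bolts L_c = 42 − 27/2 = 28.5, R_n = min(1.2×28.5×14×450, 2.4×24×14×450) = 215.46 kN/bolt; interior L_c = 67 − 27 = 40, R_n = 302.4 kN/bolt. φR_n = 0.75 × (3×215.46 + 6×302.4) = 1845.6 kN.
Tension rupture (net): A_n = (335 − 3×29)×14 = 3472 mm² (U = 1.0, A_e = A_n). φR_n = 0.75 × 450 × 3472 = 1171.8 kN.
Block shear: shear path 2×[42+2×67] = 2×176 mm, A_gv = 4928, A_nv = 2×(176 − 2.5×29)×14 = 2898 mm²; tension across gage: (156 − 2×29)×14 = 1372 mm². R_n = min(0.6×450×2898, 0.6×345×4928) + 1.0×450×1372 = min(782.46, 1020.1) + 617.4 = 1399.9 kN. φR_n = 0.75 × 1399.9 = 1049.9 kN.
Governing: min(1768.1, 1845.6, 1171.8, 1049.9) = 1049.9 kN → block shear.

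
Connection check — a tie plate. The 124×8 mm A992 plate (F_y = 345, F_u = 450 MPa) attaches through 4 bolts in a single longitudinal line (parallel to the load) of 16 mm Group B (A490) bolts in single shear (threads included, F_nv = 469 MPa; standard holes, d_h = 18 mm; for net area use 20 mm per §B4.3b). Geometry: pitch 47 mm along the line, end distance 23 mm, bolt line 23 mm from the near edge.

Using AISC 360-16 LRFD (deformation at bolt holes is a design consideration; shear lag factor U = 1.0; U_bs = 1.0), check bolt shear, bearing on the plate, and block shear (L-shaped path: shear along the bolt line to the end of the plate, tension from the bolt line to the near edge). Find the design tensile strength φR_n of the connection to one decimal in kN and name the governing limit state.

187.4 kN (block shear governs)

Bolt shear: A_b = π(16)²/4 = 201.06 mm². φR_n = 0.75 × 469 × 201.06 × 4 × 1 = 282.9 kN.
Bearing (8 mm plate, F_u = 450 MPa): end bolts L_c = 23 − 18/2 = 14, R_n = min(1.2×14×8×450, 2.4×16×8×450) = 60.48 kN/bolt; interior L_c = 47 − 18 = 29, R_n = 125.28 kN/bolt. φR_n = 0.75 × (1×60.48 + 3×125.28) = 327.2 kN.
Block shear: shear path 1×[23+3×47] = 1×164 mm, A_gv = 1312, A_nv = 1×(164 − 3.5×20)×8 = 752 mm²; tension to near edge: (23 − 0.5×20)×8 = 104 mm². R_n = min(0.6×450×752, 0.6×345×1312) + 1.0×450×104 = min(203.04, 271.58) + 46.8 = 249.84 kN. φR_n = 0.75 × 249.84 = 187.4 kN.
Governing: min(282.9, 327.2, 187.4) = 187.4 kN → block shear.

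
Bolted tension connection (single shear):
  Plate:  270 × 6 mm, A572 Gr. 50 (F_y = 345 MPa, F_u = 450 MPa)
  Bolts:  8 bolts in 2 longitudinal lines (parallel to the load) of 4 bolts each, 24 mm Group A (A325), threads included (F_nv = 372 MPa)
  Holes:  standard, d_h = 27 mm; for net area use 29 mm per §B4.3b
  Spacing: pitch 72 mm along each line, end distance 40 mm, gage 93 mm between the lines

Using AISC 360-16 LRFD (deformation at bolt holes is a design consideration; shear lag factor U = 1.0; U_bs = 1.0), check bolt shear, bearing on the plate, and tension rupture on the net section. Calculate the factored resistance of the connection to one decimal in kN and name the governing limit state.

429.3 kN (net-section rupture governs)

Bolt shear: A_b = π(24)²/4 = 452.39 mm². φR_n = 0.75 × 372 × 452.39 × 8 × 1 = 1009.7 kN.
Bearing (6 mm plate, F_u = 450 MPa): end bolts L_c = 40 − 27/2 = 26.5, R_n = min(1.2×26.5×6×450, 2.4×24×6×450) = 85.86 kN/bolt; interior L_c = 72 − 27 = 45, R_n = 145.8 kN/bolt. φR_n = 0.75 × (2×85.86 + 6×145.8) = 784.9 kN.
Tension rupture (net): A_n = (270 − 2×29)×6 = 1272 mm² (U = 1.0, A_e = A_n). φR_n = 0.75 × 450 × 1272 = 429.3 kN.
Governing: min(1009.7, 784.9, 429.3) = 429.3 kN → net-section rupture.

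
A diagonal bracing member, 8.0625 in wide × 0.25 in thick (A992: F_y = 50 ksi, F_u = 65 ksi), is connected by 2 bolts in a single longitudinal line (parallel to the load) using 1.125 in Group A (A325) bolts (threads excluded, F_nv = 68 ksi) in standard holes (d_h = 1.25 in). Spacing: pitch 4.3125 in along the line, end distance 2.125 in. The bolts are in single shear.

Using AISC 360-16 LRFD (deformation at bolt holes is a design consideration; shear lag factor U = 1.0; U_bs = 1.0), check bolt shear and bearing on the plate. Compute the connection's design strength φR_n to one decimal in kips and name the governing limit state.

54.8 kips (bearing governs)

Bolt shear: A_b = π(1.125)²/4 = 0.99402 in². φR_n = 0.75 × 68 × 0.99402 × 2 × 1 = 101.4 kips.
Bearing (0.25 in plate, F_u = 65 ksi): end bolts L_c = 2.125 − 1.25/2 = 1.5, R_n = min(1.2×1.5×0.25×65, 2.4×1.125×0.25×65) = 29.25 kips/bolt; interior L_c = 4.3125 − 1.25 = 3.0625, R_n = 43.875 kips/bolt. φR_n = 0.75 × (1×29.25 + 1×43.875) = 54.8 kips.
Governing: min(101.4, 54.8) = 54.8 kips → bearing.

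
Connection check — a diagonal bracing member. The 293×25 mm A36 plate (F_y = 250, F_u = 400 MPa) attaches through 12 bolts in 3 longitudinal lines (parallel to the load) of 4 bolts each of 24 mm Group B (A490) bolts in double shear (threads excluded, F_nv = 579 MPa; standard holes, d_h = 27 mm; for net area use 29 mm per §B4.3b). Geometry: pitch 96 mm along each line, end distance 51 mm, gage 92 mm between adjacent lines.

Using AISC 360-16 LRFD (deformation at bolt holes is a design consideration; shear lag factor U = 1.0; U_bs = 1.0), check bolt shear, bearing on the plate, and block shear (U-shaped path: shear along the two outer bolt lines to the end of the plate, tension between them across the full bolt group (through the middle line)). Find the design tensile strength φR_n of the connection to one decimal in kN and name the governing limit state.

Bolt shear: A_b = π(24)²/4 = 452.39 mm². φR_n = 0.75 × 579 × 452.39 × 12 × 2 = 4714.8 kN.
Bearing (25 mm plate, F_u = 400 MPa): end bolts L_c = 51 − 27/2 = 37.5, R_n = min(1.2×37.5×25×400, 2.4×24×25×400) = 450 kN/bolt; interior L_c = 96 − 27 = 69, R_n = 576 kN/bolt. φR_n = 0.75 × (3×450 + 9×576) = 4900.5 kN.
Block shear: shear path 2×[51+3×96] = 2×339 mm, A_gv = 16950, A_nv = 2×(339 − 3.5×29)×25 = 11875 mm²; tension across gage: (184 − 2×29)×25 = 3150 mm². R_n = min(0.6×400×11875, 0.6×250×16950) + 1.0×400×3150 = min(2850, 2542.5) + 1260 = 3802.5 kN. φR_n = 0.75 × 3802.5 = 2851.9 kN.
Governing: min(4714.8, 4900.5, 2851.9) = 2851.9 kN → block shear.

2851.9 kN (block shear governs)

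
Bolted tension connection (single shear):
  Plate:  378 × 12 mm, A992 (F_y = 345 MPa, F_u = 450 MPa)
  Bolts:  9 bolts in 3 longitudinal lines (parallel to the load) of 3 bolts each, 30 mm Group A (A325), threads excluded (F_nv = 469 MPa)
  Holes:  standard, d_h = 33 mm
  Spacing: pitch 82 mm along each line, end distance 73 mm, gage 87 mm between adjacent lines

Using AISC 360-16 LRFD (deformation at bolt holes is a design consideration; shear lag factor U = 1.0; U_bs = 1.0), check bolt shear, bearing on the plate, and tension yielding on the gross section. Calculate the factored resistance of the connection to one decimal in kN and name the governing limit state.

Bolt shear: A_b = π(30)²/4 = 706.86 mm². φR_n = 0.75 × 469 × 706.86 × 9 × 1 = 2237.7 kN.
Bearing (12 mm plate, F_u = 450 MPa): end bolts L_c = 73 − 33/2 = 56.5, R_n = min(1.2×56.5×12×450, 2.4×30×12×450) = 366.12 kN/bolt; interior L_c = 82 − 33 = 49, R_n = 317.52 kN/bolt. φR_n = 0.75 × (3×366.12 + 6×317.52) = 2252.6 kN.
Tension yield (gross): A_g = 378×12 = 4536 mm². φR_n = 0.90 × 345 × 4536 = 1408.4 kN.
Governing: min(2237.7, 2252.6, 1408.4) = 1408.4 kN → gross-section yield.

1408.4 kN (gross-section yield governs)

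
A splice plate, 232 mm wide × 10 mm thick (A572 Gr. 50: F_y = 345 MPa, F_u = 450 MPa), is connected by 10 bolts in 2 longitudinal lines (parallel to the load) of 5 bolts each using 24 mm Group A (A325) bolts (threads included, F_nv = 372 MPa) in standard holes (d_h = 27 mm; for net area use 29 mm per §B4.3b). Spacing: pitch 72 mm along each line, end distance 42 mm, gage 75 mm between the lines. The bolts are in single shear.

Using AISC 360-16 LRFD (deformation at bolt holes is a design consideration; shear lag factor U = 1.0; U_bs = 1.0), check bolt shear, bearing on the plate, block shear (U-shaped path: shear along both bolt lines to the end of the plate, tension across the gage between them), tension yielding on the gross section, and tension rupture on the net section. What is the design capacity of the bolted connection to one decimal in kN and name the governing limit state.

Bolt shear: A_b = π(24)²/4 = 452.39 mm². φR_n = 0.75 × 372 × 452.39 × 10 × 1 = 1262.2 kN.
Bearing (10 mm plate, F_u = 450 MPa): end bolts L_c = 42 − 27/2 = 28.5, R_n = min(1.2×28.5×10×450, 2.4×24×10×450) = 153.9 kN/bolt; interior L_c = 72 − 27 = 45, R_n = 243 kN/bolt. φR_n = 0.75 × (2×153.9 + 8×243) = 1688.9 kN.
Block shear: shear path 2×[42+4×72] = 2×330 mm, A_gv = 6600, A_nv = 2×(330 − 4.5×29)×10 = 3990 mm²; tension across gage: (75 − 1×29)×10 = 460 mm². R_n = min(0.6×450×3990, 0.6×345×6600) + 1.0×450×460 = min(1077.3, 1366.2) + 207 = 1284.3 kN. φR_n = 0.75 × 1284.3 = 963.2 kN.
Tension yield (gross): A_g = 232×10 = 2320 mm². φR_n = 0.90 × 345 × 2320 = 720.4 kN.
Tension rupture (net): A_n = (232 − 2×29)×10 = 1740 mm² (U = 1.0, A_e = A_n). φR_n = 0.75 × 450 × 1740 = 587.3 kN.
Governing: min(1262.2, 1688.9, 963.2, 720.4, 587.3) = 587.3 kN → net-section rupture.

587.3 kN (net-section rupture governs)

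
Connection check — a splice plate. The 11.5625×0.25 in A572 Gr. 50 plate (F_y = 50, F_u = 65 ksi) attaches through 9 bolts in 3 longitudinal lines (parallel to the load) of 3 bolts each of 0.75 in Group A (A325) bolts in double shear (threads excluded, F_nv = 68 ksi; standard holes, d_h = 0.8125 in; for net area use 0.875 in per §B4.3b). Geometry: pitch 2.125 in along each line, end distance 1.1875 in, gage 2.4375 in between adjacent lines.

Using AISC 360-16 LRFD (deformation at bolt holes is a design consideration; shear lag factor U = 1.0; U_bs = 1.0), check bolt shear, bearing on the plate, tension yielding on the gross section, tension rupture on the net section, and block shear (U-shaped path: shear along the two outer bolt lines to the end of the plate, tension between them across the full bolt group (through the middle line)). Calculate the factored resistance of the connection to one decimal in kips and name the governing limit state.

Bolt shear: A_b = π(0.75)²/4 = 0.44179 in². φR_n = 0.75 × 68 × 0.44179 × 9 × 2 = 405.6 kips.
Bearing (0.25 in plate, F_u = 65 ksi): end bolts L_c = 1.1875 − 0.8125/2 = 0.78125, R_n = min(1.2×0.78125×0.25×65, 2.4×0.75×0.25×65) = 15.234 kips/bolt; interior L_c = 2.125 − 0.8125 = 1.3125, R_n = 25.594 kips/bolt. φR_n = 0.75 × (3×15.234 + 6×25.594) = 149.4 kips.
Tension yield (gross): A_g = 11.5625×0.25 = 2.8906 in². φR_n = 0.90 × 50 × 2.8906 = 130.1 kips.
Tension rupture (net): A_n = (11.5625 − 3×0.875)×0.25 = 2.2344 in² (U = 1.0, A_e = A_n). φR_n = 0.75 × 65 × 2.2344 = 108.9 kips.
Block shear: shear path 2×[1.1875+2×2.125] = 2×5.4375 in, A_gv = 2.7188, A_nv = 2×(5.4375 − 2.5×0.875)×0.25 = 1.625 in²; tension across gage: (4.875 − 2×0.875)×0.25 = 0.78125 in². R_n = min(0.6×65×1.625, 0.6×50×2.7188) + 1.0×65×0.78125 = min(63.375, 81.564) + 50.781 = 114.16 kips. φR_n = 0.75 × 114.16 = 85.6 kips.
Governing: min(405.6, 149.4, 130.1, 108.9, 85.6) = 85.6 kips → block shear.

85.6 kips (block shear governs)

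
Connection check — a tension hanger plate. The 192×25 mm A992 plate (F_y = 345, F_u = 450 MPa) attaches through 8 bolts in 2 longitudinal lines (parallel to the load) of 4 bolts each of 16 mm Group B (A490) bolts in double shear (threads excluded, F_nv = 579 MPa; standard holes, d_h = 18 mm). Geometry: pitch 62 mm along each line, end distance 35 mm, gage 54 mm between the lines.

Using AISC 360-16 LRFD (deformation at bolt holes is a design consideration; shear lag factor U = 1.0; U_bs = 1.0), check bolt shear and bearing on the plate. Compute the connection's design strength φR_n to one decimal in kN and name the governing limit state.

1397.0 kN (bolt shear governs)

Bolt shear: A_b = π(16)²/4 = 201.06 mm². φR_n = 0.75 × 579 × 201.06 × 8 × 2 = 1397.0 kN.
Bearing (25 mm plate, F_u = 450 MPa): end bolts L_c = 35 − 18/2 = 26, R_n = min(1.2×26×25×450, 2.4×16×25×450) = 351 kN/bolt; interior L_c = 62 − 18 = 44, R_n = 432 kN/bolt. φR_n = 0.75 × (2×351 + 6×432) = 2470.5 kN.
Governing: min(1397.0, 2470.5) = 1397.0 kN → bolt shear.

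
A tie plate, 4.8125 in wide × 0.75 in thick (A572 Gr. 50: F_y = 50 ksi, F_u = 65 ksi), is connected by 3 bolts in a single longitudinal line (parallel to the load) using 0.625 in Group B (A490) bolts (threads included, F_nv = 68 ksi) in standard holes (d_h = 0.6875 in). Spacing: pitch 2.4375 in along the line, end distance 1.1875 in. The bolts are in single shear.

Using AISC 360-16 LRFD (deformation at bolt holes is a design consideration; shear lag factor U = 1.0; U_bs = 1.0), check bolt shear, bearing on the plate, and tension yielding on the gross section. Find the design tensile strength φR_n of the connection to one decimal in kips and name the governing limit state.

Bolt shear: A_b = π(0.625)²/4 = 0.3068 in². φR_n = 0.75 × 68 × 0.3068 × 3 × 1 = 46.9 kips.
Bearing (0.75 in plate, F_u = 65 ksi): end bolts L_c = 1.1875 − 0.6875/2 = 0.84375, R_n = min(1.2×0.84375×0.75×65, 2.4×0.625×0.75×65) = 49.359 kips/bolt; interior L_c = 2.4375 − 0.6875 = 1.75, R_n = 73.125 kips/bolt. φR_n = 0.75 × (1×49.359 + 2×73.125) = 146.7 kips.
Tension yield (gross): A_g = 4.8125×0.75 = 3.6094 in². φR_n = 0.90 × 50 × 3.6094 = 162.4 kips.
Governing: min(46.9, 146.7, 162.4) = 46.9 kips → bolt shear.

46.9 kips (bolt shear governs)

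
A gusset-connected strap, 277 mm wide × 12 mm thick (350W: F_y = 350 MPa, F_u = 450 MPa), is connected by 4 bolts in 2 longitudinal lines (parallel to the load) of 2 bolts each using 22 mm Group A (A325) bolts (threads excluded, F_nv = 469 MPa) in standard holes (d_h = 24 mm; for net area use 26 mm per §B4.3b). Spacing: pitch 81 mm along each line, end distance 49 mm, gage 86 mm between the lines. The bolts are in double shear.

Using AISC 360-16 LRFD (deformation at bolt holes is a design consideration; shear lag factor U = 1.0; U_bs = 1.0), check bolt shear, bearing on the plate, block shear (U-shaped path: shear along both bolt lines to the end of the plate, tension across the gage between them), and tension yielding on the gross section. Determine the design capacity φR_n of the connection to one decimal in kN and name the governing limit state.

Bolt shear: A_b = π(22)²/4 = 380.13 mm². φR_n = 0.75 × 469 × 380.13 × 4 × 2 = 1069.7 kN.
Bearing (12 mm plate, F_u = 450 MPa): end bolts L_c = 49 − 24/2 = 37, R_n = min(1.2×37×12×450, 2.4×22×12×450) = 239.76 kN/bolt; interior L_c = 81 − 24 = 57, R_n = 285.12 kN/bolt. φR_n = 0.75 × (2×239.76 + 2×285.12) = 787.3 kN.
Block shear: shear path 2×[49+1×81] = 2×130 mm, A_gv = 3120, A_nv = 2×(130 − 1.5×26)×12 = 2184 mm²; tension across gage: (86 − 1×26)×12 = 720 mm². R_n = min(0.6×450×2184, 0.6×350×3120) + 1.0×450×720 = min(589.68, 655.2) + 324 = 913.68 kN. φR_n = 0.75 × 913.68 = 685.3 kN.
Tension yield (gross): A_g = 277×12 = 3324 mm². φR_n = 0.90 × 350 × 3324 = 1047.1 kN.
Governing: min(1069.7, 787.3, 685.3, 1047.1) = 685.3 kN → block shear.

685.3 kN (block shear governs)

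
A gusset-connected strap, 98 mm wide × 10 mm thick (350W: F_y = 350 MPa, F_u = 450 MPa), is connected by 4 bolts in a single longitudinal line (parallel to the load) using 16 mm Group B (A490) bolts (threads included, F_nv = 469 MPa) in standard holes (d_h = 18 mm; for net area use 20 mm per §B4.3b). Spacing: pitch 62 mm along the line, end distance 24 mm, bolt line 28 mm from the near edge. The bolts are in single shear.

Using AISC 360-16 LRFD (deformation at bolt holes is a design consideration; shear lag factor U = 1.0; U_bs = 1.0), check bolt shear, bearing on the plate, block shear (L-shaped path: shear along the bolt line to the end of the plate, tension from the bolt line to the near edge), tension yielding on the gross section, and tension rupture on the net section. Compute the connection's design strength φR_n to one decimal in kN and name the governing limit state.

Bolt shear: A_b = π(16)²/4 = 201.06 mm². φR_n = 0.75 × 469 × 201.06 × 4 × 1 = 282.9 kN.
Bearing (10 mm plate, F_u = 450 MPa): end bolts L_c = 24 − 18/2 = 15, R_n = min(1.2×15×10×450, 2.4×16×10×450) = 81 kN/bolt; interior L_c = 62 − 18 = 44, R_n = 172.8 kN/bolt. φR_n = 0.75 × (1×81 + 3×172.8) = 449.6 kN.
Block shear: shear path 1×[24+3×62] = 1×210 mm, A_gv = 2100, A_nv = 1×(210 − 3.5×20)×10 = 1400 mm²; tension to near edge: (28 − 0.5×20)×10 = 180 mm². R_n = min(0.6×450×1400, 0.6×350×2100) + 1.0×450×180 = min(378, 441) + 81 = 459 kN. φR_n = 0.75 × 459 = 344.3 kN.
Tension yield (gross): A_g = 98×10 = 980 mm². φR_n = 0.90 × 350 × 980 = 308.7 kN.
Tension rupture (net): A_n = (98 − 1×20)×10 = 780 mm² (U = 1.0, A_e = A_n). φR_n = 0.75 × 450 × 780 = 263.3 kN.
Governing: min(282.9, 449.6, 344.3, 308.7, 263.3) = 263.3 kN → net-section rupture.

263.3 kN (net-section rupture governs)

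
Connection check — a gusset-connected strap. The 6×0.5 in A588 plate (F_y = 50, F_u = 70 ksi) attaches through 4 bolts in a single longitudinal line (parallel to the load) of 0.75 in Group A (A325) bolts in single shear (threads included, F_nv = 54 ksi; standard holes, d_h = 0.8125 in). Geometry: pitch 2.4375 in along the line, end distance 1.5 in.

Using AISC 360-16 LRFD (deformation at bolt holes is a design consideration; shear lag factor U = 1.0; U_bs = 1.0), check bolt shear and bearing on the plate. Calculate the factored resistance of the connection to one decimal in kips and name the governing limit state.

71.6 kips (bolt shear governs)

Bolt shear: A_b = π(0.75)²/4 = 0.44179 in². φR_n = 0.75 × 54 × 0.44179 × 4 × 1 = 71.6 kips.
Bearing (0.5 in plate, F_u = 70 ksi): end bolts L_c = 1.5 − 0.8125/2 = 1.09375, R_n = min(1.2×1.09375×0.5×70, 2.4×0.75×0.5×70) = 45.938 kips/bolt; interior L_c = 2.4375 − 0.8125 = 1.625, R_n = 63 kips/bolt. φR_n = 0.75 × (1×45.938 + 3×63) = 176.2 kips.
Governing: min(71.6, 176.2) = 71.6 kips → bolt shear.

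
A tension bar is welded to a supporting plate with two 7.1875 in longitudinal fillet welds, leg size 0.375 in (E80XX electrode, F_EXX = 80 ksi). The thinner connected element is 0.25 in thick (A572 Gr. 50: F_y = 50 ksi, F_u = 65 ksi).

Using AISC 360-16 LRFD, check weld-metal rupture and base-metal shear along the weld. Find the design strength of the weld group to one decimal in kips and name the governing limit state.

105.1 kips (base-metal shear governs)

Weld metal: throat = 0.707×0.375 = 0.26513 in, L = 2×7.1875 = 14.375 in. φR_n = 0.75 × 0.6 × 80 × 0.26513 × 14.375 = 137.2 kips.
Base metal shear (0.25 in plate): yield φR_n = 1.0×0.6×50×0.25×14.375 = 107.8 kips; rupture φR_n = 0.75×0.6×65×0.25×14.375 = 105.1 kips; take 105.1 kips (rupture).
Governing: min(137.2, 105.1) = 105.1 kips → base-metal shear.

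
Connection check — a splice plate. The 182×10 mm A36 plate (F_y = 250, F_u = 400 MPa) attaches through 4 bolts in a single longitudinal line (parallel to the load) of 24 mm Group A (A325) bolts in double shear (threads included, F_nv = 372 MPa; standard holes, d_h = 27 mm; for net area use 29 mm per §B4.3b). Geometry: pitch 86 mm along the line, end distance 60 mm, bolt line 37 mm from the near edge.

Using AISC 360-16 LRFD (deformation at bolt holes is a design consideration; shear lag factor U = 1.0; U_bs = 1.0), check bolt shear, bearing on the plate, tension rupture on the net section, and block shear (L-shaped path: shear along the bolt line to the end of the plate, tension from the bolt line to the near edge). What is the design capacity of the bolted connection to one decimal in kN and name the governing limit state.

Bolt shear: A_b = π(24)²/4 = 452.39 mm². φR_n = 0.75 × 372 × 452.39 × 4 × 2 = 1009.7 kN.
Bearing (10 mm plate, F_u = 400 MPa): end bolts L_c = 60 − 27/2 = 46.5, R_n = min(1.2×46.5×10×400, 2.4×24×10×400) = 223.2 kN/bolt; interior L_c = 86 − 27 = 59, R_n = 230.4 kN/bolt. φR_n = 0.75 × (1×223.2 + 3×230.4) = 685.8 kN.
Tension rupture (net): A_n = (182 − 1×29)×10 = 1530 mm² (U = 1.0, A_e = A_n). φR_n = 0.75 × 400 × 1530 = 459.0 kN.
Block shear: shear path 1×[60+3×86] = 1×318 mm, A_gv = 3180, A_nv = 1×(318 − 3.5×29)×10 = 2165 mm²; tension to near edge: (37 − 0.5×29)×10 = 225 mm². R_n = min(0.6×400×2165, 0.6×250×3180) + 1.0×400×225 = min(519.6, 477) + 90 = 567 kN. φR_n = 0.75 × 567 = 425.3 kN.
Governing: min(1009.7, 685.8, 459.0, 425.3) = 425.3 kN → block shear.

425.3 kN (block shear governs)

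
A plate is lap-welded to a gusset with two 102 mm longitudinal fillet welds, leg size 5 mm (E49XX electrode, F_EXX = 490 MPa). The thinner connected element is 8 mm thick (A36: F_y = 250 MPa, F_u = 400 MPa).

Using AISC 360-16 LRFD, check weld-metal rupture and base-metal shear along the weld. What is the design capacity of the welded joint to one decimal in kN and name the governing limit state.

159.0 kN (weld metal governs)

Weld metal: throat = 0.707×5 = 3.535 mm, L = 2×102 = 204 mm. φR_n = 0.75 × 0.6 × 490 × 3.535 × 204 = 159.0 kN.
Base metal shear (8 mm plate): yield φR_n = 1.0×0.6×250×8×204 = 244.8 kN; rupture φR_n = 0.75×0.6×400×8×204 = 293.8 kN; take 244.8 kN (yield).
Governing: min(159.0, 244.8) = 159.0 kN → weld metal.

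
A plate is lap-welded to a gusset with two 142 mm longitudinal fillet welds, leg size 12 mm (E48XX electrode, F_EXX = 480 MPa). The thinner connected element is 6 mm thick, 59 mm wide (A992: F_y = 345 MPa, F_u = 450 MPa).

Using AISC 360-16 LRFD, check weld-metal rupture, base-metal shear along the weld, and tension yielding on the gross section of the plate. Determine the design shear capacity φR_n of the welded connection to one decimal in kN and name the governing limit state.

Weld metal: throat = 0.707×12 = 8.484 mm, L = 2×142 = 284 mm. φR_n = 0.75 × 0.6 × 480 × 8.484 × 284 = 520.4 kN.
Base metal shear (6 mm plate): yield φR_n = 1.0×0.6×345×6×284 = 352.7 kN; rupture φR_n = 0.75×0.6×450×6×284 = 345.1 kN; take 345.1 kN (rupture).
Tension yield (gross): A_g = 59×6 = 354 mm². φR_n = 0.90 × 345 × 354 = 109.9 kN.
Governing: min(520.4, 345.1, 109.9) = 109.9 kN → gross-section yield.

109.9 kN (gross-section yield governs)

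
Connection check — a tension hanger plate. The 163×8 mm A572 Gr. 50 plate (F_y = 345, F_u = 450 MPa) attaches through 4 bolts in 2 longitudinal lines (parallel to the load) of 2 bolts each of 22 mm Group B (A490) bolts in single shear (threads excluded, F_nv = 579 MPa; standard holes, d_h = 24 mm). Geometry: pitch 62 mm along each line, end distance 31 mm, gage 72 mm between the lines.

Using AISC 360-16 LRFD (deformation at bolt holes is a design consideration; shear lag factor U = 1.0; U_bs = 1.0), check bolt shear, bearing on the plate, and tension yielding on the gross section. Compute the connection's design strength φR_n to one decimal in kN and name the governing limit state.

Bolt shear: A_b = π(22)²/4 = 380.13 mm². φR_n = 0.75 × 579 × 380.13 × 4 × 1 = 660.3 kN.
Bearing (8 mm plate, F_u = 450 MPa): end bolts L_c = 31 − 24/2 = 19, R_n = min(1.2×19×8×450, 2.4×22×8×450) = 82.08 kN/bolt; interior L_c = 62 − 24 = 38, R_n = 164.16 kN/bolt. φR_n = 0.75 × (2×82.08 + 2×164.16) = 369.4 kN.
Tension yield (gross): A_g = 163×8 = 1304 mm². φR_n = 0.90 × 345 × 1304 = 404.9 kN.
Governing: min(660.3, 369.4, 404.9) = 369.4 kN → bearing.

369.4 kN (bearing governs)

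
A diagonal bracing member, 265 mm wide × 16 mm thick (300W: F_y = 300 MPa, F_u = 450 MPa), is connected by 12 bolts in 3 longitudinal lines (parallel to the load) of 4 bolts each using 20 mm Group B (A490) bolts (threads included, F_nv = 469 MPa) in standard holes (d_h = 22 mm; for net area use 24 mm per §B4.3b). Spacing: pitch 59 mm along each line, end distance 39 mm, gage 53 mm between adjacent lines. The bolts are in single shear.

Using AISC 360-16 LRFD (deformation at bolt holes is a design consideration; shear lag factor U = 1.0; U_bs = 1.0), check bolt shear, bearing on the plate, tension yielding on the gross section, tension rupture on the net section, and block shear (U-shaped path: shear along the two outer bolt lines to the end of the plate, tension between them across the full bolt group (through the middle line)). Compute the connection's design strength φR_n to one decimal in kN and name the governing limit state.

Bolt shear: A_b = π(20)²/4 = 314.16 mm². φR_n = 0.75 × 469 × 314.16 × 12 × 1 = 1326.1 kN.
Bearing (16 mm plate, F_u = 450 MPa): end bolts L_c = 39 − 22/2 = 28, R_n = min(1.2×28×16×450, 2.4×20×16×450) = 241.92 kN/bolt; interior L_c = 59 − 22 = 37, R_n = 319.68 kN/bolt. φR_n = 0.75 × (3×241.92 + 9×319.68) = 2702.2 kN.
Tension yield (gross): A_g = 265×16 = 4240 mm². φR_n = 0.90 × 300 × 4240 = 1144.8 kN.
Tension rupture (net): A_n = (265 − 3×24)×16 = 3088 mm² (U = 1.0, A_e = A_n). φR_n = 0.75 × 450 × 3088 = 1042.2 kN.
Block shear: shear path 2×[39+3×59] = 2×216 mm, A_gv = 6912, A_nv = 2×(216 − 3.5×24)×16 = 4224 mm²; tension across gage: (106 − 2×24)×16 = 928 mm². R_n = min(0.6×450×4224, 0.6×300×6912) + 1.0×450×928 = min(1140.5, 1244.2) + 417.6 = 1558.1 kN. φR_n = 0.75 × 1558.1 = 1168.6 kN.
Governing: min(1326.1, 2702.2, 1144.8, 1042.2, 1168.6) = 1042.2 kN → net-section rupture.

1042.2 kN (net-section rupture governs)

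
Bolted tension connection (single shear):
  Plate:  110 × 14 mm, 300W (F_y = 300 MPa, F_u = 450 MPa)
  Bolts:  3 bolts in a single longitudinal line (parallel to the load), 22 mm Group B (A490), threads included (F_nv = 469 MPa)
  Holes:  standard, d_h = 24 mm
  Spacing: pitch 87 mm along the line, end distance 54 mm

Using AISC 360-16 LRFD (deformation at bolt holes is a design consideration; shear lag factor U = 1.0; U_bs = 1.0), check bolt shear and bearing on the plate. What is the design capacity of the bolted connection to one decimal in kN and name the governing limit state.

Bolt shear: A_b = π(22)²/4 = 380.13 mm². φR_n = 0.75 × 469 × 380.13 × 3 × 1 = 401.1 kN.
Bearing (14 mm plate, F_u = 450 MPa): end bolts L_c = 54 − 24/2 = 42, R_n = min(1.2×42×14×450, 2.4×22×14×450) = 317.52 kN/bolt; interior L_c = 87 − 24 = 63, R_n = 332.64 kN/bolt. φR_n = 0.75 × (1×317.52 + 2×332.64) = 737.1 kN.
Governing: min(401.1, 737.1) = 401.1 kN → bolt shear.

401.1 kN (bolt shear governs)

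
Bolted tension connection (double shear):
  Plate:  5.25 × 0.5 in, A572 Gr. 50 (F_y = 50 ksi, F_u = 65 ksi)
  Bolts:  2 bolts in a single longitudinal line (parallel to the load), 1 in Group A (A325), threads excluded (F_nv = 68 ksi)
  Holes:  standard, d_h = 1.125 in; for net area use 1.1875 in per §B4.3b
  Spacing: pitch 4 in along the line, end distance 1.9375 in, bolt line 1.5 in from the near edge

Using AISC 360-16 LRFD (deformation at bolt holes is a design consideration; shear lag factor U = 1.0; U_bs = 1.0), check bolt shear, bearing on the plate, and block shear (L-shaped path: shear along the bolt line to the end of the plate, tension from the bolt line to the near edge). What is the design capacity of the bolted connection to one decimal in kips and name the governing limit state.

82.9 kips (block shear governs)

Bolt shear: A_b = π(1)²/4 = 0.7854 in². φR_n = 0.75 × 68 × 0.7854 × 2 × 2 = 160.2 kips.
Bearing (0.5 in plate, F_u = 65 ksi): end bolts L_c = 1.9375 − 1.125/2 = 1.375, R_n = min(1.2×1.375×0.5×65, 2.4×1×0.5×65) = 53.625 kips/bolt; interior L_c = 4 − 1.125 = 2.875, R_n = 78 kips/bolt. φR_n = 0.75 × (1×53.625 + 1×78) = 98.7 kips.
Block shear: shear path 1×[1.9375+1×4] = 1×5.9375 in, A_gv = 2.9688, A_nv = 1×(5.9375 − 1.5×1.1875)×0.5 = 2.0781 in²; tension to near edge: (1.5 − 0.5×1.1875)×0.5 = 0.45313 in². R_n = min(0.6×65×2.0781, 0.6×50×2.9688) + 1.0×65×0.45313 = min(81.046, 89.064) + 29.453 = 110.5 kips. φR_n = 0.75 × 110.5 = 82.9 kips.
Governing: min(160.2, 98.7, 82.9) = 82.9 kips → block shear.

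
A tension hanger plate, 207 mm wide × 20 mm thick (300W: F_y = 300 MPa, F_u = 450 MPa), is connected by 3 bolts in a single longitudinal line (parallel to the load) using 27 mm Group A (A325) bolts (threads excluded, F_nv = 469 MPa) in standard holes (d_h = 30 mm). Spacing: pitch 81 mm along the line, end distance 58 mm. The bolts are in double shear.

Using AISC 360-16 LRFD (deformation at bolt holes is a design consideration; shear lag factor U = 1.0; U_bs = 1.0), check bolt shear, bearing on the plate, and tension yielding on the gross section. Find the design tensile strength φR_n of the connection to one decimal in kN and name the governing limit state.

1117.8 kN (gross-section yield governs)

Bolt shear: A_b = π(27)²/4 = 572.56 mm². φR_n = 0.75 × 469 × 572.56 × 3 × 2 = 1208.4 kN.
Bearing (20 mm plate, F_u = 450 MPa): end bolts L_c = 58 − 30/2 = 43, R_n = min(1.2×43×20×450, 2.4×27×20×450) = 464.4 kN/bolt; interior L_c = 81 − 30 = 51, R_n = 550.8 kN/bolt. φR_n = 0.75 × (1×464.4 + 2×550.8) = 1174.5 kN.
Tension yield (gross): A_g = 207×20 = 4140 mm². φR_n = 0.90 × 300 × 4140 = 1117.8 kN.
Governing: min(1208.4, 1174.5, 1117.8) = 1117.8 kN → gross-section yield.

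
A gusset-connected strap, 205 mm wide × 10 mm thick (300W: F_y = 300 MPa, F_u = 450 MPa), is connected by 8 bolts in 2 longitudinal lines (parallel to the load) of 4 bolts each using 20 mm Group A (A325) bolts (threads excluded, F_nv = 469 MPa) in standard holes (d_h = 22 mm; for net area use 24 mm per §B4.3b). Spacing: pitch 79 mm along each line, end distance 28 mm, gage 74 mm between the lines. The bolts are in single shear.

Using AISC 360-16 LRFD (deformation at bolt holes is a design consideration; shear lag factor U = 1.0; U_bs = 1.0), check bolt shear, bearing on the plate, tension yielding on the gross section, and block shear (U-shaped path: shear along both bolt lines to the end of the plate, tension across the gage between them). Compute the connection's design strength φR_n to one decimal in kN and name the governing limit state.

553.5 kN (gross-section yield governs)

Bolt shear: A_b = π(20)²/4 = 314.16 mm². φR_n = 0.75 × 469 × 314.16 × 8 × 1 = 884.0 kN.
Bearing (10 mm plate, F_u = 450 MPa): end bolts L_c = 28 − 22/2 = 17, R_n = min(1.2×17×10×450, 2.4×20×10×450) = 91.8 kN/bolt; interior L_c = 79 − 22 = 57, R_n = 216 kN/bolt. φR_n = 0.75 × (2×91.8 + 6×216) = 1109.7 kN.
Tension yield (gross): A_g = 205×10 = 2050 mm². φR_n = 0.90 × 300 × 2050 = 553.5 kN.
Block shear: shear path 2×[28+3×79] = 2×265 mm, A_gv = 5300, A_nv = 2×(265 − 3.5×24)×10 = 3620 mm²; tension across gage: (74 − 1×24)×10 = 500 mm². R_n = min(0.6×450×3620, 0.6×300×5300) + 1.0×450×500 = min(977.4, 954) + 225 = 1179 kN. φR_n = 0.75 × 1179 = 884.3 kN.
Governing: min(884.0, 1109.7, 553.5, 884.3) = 553.5 kN → gross-section yield.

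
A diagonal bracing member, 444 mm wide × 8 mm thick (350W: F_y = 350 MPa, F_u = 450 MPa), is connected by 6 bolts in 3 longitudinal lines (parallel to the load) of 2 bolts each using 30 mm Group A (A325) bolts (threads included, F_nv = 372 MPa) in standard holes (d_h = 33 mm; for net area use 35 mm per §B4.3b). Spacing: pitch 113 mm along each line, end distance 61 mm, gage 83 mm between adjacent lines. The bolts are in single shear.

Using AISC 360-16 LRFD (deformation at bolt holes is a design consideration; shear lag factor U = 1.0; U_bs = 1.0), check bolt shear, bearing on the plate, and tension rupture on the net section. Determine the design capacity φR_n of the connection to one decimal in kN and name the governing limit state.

915.3 kN (net-section rupture governs)

Bolt shear: A_b = π(30)²/4 = 706.86 mm². φR_n = 0.75 × 372 × 706.86 × 6 × 1 = 1183.3 kN.
Bearing (8 mm plate, F_u = 450 MPa): end bolts L_c = 61 − 33/2 = 44.5, R_n = min(1.2×44.5×8×450, 2.4×30×8×450) = 192.24 kN/bolt; interior L_c = 113 − 33 = 80, R_n = 259.2 kN/bolt. φR_n = 0.75 × (3×192.24 + 3×259.2) = 1015.7 kN.
Tension rupture (net): A_n = (444 − 3×35)×8 = 2712 mm² (U = 1.0, A_e = A_n). φR_n = 0.75 × 450 × 2712 = 915.3 kN.
Governing: min(1183.3, 1015.7, 915.3) = 915.3 kN → net-section rupture.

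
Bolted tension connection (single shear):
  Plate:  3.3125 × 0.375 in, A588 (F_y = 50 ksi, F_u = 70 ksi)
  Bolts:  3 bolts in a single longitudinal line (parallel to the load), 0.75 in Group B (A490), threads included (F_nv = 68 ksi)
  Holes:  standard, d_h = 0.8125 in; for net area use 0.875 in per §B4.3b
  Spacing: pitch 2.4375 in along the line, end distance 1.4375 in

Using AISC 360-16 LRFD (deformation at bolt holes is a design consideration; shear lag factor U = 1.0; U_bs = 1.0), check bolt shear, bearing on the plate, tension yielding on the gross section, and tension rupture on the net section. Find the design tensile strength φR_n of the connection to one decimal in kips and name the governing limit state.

48.0 kips (net-section rupture governs)

Bolt shear: A_b = π(0.75)²/4 = 0.44179 in². φR_n = 0.75 × 68 × 0.44179 × 3 × 1 = 67.6 kips.
Bearing (0.375 in plate, F_u = 70 ksi): end bolts L_c = 1.4375 − 0.8125/2 = 1.03125, R_n = min(1.2×1.03125×0.375×70, 2.4×0.75×0.375×70) = 32.484 kips/bolt; interior L_c = 2.4375 − 0.8125 = 1.625, R_n = 47.25 kips/bolt. φR_n = 0.75 × (1×32.484 + 2×47.25) = 95.2 kips.
Tension yield (gross): A_g = 3.3125×0.375 = 1.2422 in². φR_n = 0.90 × 50 × 1.2422 = 55.9 kips.
Tension rupture (net): A_n = (3.3125 − 1×0.875)×0.375 = 0.91406 in² (U = 1.0, A_e = A_n). φR_n = 0.75 × 70 × 0.91406 = 48.0 kips.
Governing: min(67.6, 95.2, 55.9, 48.0) = 48.0 kips → net-section rupture.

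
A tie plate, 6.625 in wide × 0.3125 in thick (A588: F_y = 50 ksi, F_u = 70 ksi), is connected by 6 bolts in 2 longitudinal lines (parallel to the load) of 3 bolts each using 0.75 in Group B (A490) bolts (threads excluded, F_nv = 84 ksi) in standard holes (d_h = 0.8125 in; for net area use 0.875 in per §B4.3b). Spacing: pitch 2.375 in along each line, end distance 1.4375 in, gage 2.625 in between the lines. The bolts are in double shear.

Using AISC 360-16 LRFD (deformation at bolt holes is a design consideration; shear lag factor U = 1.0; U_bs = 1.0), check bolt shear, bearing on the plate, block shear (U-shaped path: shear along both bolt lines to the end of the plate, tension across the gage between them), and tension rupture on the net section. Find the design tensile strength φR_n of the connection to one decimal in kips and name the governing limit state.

Bolt shear: A_b = π(0.75)²/4 = 0.44179 in². φR_n = 0.75 × 84 × 0.44179 × 6 × 2 = 334.0 kips.
Bearing (0.3125 in plate, F_u = 70 ksi): end bolts L_c = 1.4375 − 0.8125/2 = 1.03125, R_n = min(1.2×1.03125×0.3125×70, 2.4×0.75×0.3125×70) = 27.07 kips/bolt; interior L_c = 2.375 − 0.8125 = 1.5625, R_n = 39.375 kips/bolt. φR_n = 0.75 × (2×27.07 + 4×39.375) = 158.7 kips.
Block shear: shear path 2×[1.4375+2×2.375] = 2×6.1875 in, A_gv = 3.8672, A_nv = 2×(6.1875 − 2.5×0.875)×0.3125 = 2.5 in²; tension across gage: (2.625 − 1×0.875)×0.3125 = 0.54688 in². R_n = min(0.6×70×2.5, 0.6×50×3.8672) + 1.0×70×0.54688 = min(105, 116.02) + 38.282 = 143.28 kips. φR_n = 0.75 × 143.28 = 107.5 kips.
Tension rupture (net): A_n = (6.625 − 2×0.875)×0.3125 = 1.5234 in² (U = 1.0, A_e = A_n). φR_n = 0.75 × 70 × 1.5234 = 80.0 kips.
Governing: min(334.0, 158.7, 107.5, 80.0) = 80.0 kips → net-section rupture.

80.0 kips (net-section rupture governs)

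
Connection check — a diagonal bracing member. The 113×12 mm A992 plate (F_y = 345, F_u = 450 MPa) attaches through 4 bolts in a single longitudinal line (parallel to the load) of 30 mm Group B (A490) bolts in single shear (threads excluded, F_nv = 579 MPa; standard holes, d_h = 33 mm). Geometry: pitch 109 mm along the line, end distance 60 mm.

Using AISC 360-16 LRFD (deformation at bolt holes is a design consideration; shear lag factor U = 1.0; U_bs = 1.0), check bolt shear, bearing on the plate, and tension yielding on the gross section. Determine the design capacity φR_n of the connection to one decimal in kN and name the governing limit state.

421.0 kN (gross-section yield governs)

Bolt shear: A_b = π(30)²/4 = 706.86 mm². φR_n = 0.75 × 579 × 706.86 × 4 × 1 = 1227.8 kN.
Bearing (12 mm plate, F_u = 450 MPa): end bolts L_c = 60 − 33/2 = 43.5, R_n = min(1.2×43.5×12×450, 2.4×30×12×450) = 281.88 kN/bolt; interior L_c = 109 − 33 = 76, R_n = 388.8 kN/bolt. φR_n = 0.75 × (1×281.88 + 3×388.8) = 1086.2 kN.
Tension yield (gross): A_g = 113×12 = 1356 mm². φR_n = 0.90 × 345 × 1356 = 421.0 kN.
Governing: min(1227.8, 1086.2, 421.0) = 421.0 kN → gross-section yield.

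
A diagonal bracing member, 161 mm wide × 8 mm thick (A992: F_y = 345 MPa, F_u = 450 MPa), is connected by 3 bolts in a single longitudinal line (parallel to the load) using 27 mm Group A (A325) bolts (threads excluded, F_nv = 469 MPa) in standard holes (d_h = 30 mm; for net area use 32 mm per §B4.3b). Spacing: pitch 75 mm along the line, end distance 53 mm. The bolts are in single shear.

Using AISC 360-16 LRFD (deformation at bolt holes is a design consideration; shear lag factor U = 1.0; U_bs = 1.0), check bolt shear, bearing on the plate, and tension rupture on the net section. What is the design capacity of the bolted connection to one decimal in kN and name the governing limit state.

348.3 kN (net-section rupture governs)

Bolt shear: A_b = π(27)²/4 = 572.56 mm². φR_n = 0.75 × 469 × 572.56 × 3 × 1 = 604.2 kN.
Bearing (8 mm plate, F_u = 450 MPa): end bolts L_c = 53 − 30/2 = 38, R_n = min(1.2×38×8×450, 2.4×27×8×450) = 164.16 kN/bolt; interior L_c = 75 − 30 = 45, R_n = 194.4 kN/bolt. φR_n = 0.75 × (1×164.16 + 2×194.4) = 414.7 kN.
Tension rupture (net): A_n = (161 − 1×32)×8 = 1032 mm² (U = 1.0, A_e = A_n). φR_n = 0.75 × 450 × 1032 = 348.3 kN.
Governing: min(604.2, 414.7, 348.3) = 348.3 kN → net-section rupture.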